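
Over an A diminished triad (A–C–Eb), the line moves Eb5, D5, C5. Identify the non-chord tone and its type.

The harmony at that moment is A diminished triad (A, C, Eb); D5 is not a chord tone.
It is approached by step down from Eb5 and left by step down to C5.
Step in, step out in the same direction — a passing tone.

D5 is a passing tone.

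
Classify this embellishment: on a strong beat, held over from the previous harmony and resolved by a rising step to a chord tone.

Retardation.

Approach: by preparation — the pitch is first a chord tone, then held (tied or repeated) while the harmony changes under it. Departure: up by step. Metric position: strong.
A prepared dissonance that resolves upward by step — a retardation. (The same figure resolving downward would be a suspension.)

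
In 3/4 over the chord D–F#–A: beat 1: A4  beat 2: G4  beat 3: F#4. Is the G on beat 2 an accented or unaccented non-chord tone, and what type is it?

Unaccented passing tone.

The harmony at that moment is D major triad (D, F#, A); G4 is not a chord tone.
It is approached by step down from A4 and left by step down to F#4.
Step in, step out in the same direction — a passing tone.
It falls on a weak beat, so it is unaccented.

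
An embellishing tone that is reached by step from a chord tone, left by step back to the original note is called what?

Neighbor tone.

Approach: by step. Departure: by step in the opposite direction, back to the starting pitch.
Stepwise on both sides but reversing to return to the same chord tone — a neighbor tone. (Had it continued onward in the same direction it would be a passing tone instead.)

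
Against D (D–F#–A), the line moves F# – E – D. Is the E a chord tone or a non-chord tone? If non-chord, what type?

The harmony at that moment is D major triad (D, F#, A); E is not a chord tone.
It is approached by step down from F# and left by step down to D.
Step in, step out in the same direction — a passing tone.

Non-chord tone — a passing tone.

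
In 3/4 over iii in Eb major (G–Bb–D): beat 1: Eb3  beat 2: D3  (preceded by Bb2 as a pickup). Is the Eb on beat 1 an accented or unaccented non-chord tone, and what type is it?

Accented appoggiatura.

The harmony at that moment is G minor triad (G, Bb, D); Eb3 is not a chord tone.
It is approached by leap up from Bb2 and left by step down to D3.
Leap in, step out — an appoggiatura.
It falls on the downbeat, so it is accented.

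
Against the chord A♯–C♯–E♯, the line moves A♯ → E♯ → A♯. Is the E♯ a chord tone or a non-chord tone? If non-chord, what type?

Chord tone (the fifth of A# minor triad).

A# minor triad contains A♯, C♯, E♯; E♯ is the fifth, so it is a chord tone.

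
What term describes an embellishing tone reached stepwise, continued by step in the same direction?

Approach: by step. Departure: by step, continuing in the same direction.
Stepwise on both sides with no change of direction means the note fills in the space between two different chord tones — a passing tone. (Had it turned back to its starting note it would be a neighbor tone instead.)

Passing tone.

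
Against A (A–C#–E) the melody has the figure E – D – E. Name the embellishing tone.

The harmony at that moment is A major triad (A, C#, E); D is not a chord tone.
It is approached by step down from E and left by step up to E.
Step away and step back to the same note — a neighbor tone (lower neighbor).

D is a neighbor tone.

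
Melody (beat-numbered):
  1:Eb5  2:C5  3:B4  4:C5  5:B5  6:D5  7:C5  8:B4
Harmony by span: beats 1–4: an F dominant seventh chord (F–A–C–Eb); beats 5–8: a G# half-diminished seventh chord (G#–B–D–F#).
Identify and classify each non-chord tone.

The harmony at that moment is F dominant seventh chord (F, A, C, Eb); B4 is not a chord tone.
It is approached by step down from C5 and left by step up to C5.
Step away and step back to the same note — a neighbor tone (lower neighbor).
The harmony at that moment is G# half-diminished seventh chord (G#, B, D, F#); C5 is not a chord tone.
It is approached by step down from D5 and left by step down to B4.
Step in, step out in the same direction — a passing tone.

B4 (beat 3) — neighbor tone; C5 (beat 7) — passing tone.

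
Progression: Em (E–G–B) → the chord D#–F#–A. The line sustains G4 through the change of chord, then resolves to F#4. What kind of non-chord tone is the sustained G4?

G4 is a suspension.

The harmony at that moment is D# diminished triad (D#, F#, A); G4 is not a chord tone.
It is held over (the same pitch as the preceding G4) and left by step down to F#4.
Held over from the previous chord and resolving down by step — a suspension.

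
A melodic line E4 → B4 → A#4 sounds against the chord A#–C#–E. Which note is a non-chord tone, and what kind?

B4 is an appoggiatura.

The harmony at that moment is A# diminished triad (A#, C#, E); B4 is not a chord tone.
It is approached by leap up from E4 and left by step down to A#4.
Leap in, step out — an appoggiatura.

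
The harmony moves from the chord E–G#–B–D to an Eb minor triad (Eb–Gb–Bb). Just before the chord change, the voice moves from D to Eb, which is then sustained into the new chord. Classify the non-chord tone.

The harmony at that moment is E dominant seventh chord (E, G#, B, D); Eb is not a chord tone.
It is approached by step up from D and then sustained as the same pitch into the next harmony.
Arriving early and becoming a chord tone when the harmony changes — an anticipation.

Eb is an anticipation.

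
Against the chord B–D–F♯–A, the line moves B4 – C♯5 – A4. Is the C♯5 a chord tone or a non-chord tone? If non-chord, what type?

The harmony at that moment is B minor seventh chord (B, D, F♯, A); C♯5 is not a chord tone.
It is approached by step up from B4 and left by leap down to A4.
Step in, leap out — an escape tone.

Non-chord tone — an escape tone.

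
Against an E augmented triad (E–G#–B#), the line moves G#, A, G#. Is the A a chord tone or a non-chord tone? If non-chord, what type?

Non-chord tone — a neighbor tone.

The harmony at that moment is E augmented triad (E, G#, B#); A is not a chord tone.
It is approached by step up from G# and left by step down to G#.
Step away and step back to the same note — a neighbor tone (upper neighbor).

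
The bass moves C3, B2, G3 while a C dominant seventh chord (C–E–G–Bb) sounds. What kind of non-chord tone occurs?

B2 is an escape tone.

The harmony at that moment is C dominant seventh chord (C, E, G, Bb); B2 is not a chord tone.
It is approached by step down from C3 and left by leap up to G3.
Step in, leap out — an escape tone.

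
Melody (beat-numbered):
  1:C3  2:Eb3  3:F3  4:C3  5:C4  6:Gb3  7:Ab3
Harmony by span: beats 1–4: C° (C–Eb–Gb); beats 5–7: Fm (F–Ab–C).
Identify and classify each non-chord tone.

The harmony at that moment is C diminished triad (C, Eb, Gb); F3 is not a chord tone.
It is approached by step up from Eb3 and left by leap down to C3.
Step in, leap out — an escape tone.
The harmony at that moment is F minor triad (F, Ab, C); Gb3 is not a chord tone.
It is approached by leap down from C4 and left by step up to Ab3.
Leap in, step out — an appoggiatura.

F3 (beat 3) — escape tone; Gb3 (beat 6) — appoggiatura.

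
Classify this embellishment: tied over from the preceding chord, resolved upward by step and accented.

Approach: by preparation — the pitch is first a chord tone, then held (tied or repeated) while the harmony changes under it. Departure: up by step. Metric position: strong.
A prepared dissonance that resolves upward by step — a retardation. (The same figure resolving downward would be a suspension.)

Retardation.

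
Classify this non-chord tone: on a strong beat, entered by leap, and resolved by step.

Appoggiatura.

Approach: by leap. Departure: by step. Metric position: strong.
Leap in, step out, in a metrically strong position — an appoggiatura. (It is the mirror image of the escape tone, which steps in and leaps out from a weak position.)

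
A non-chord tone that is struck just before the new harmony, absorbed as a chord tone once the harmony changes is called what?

Approach: ahead of the chord change (typically by step), so it is dissonant against the current harmony. Departure: none — the same pitch is restated or held and is a chord tone of the new harmony.
Dissonant first, consonant once the harmony catches up: the note simply arrives early — an anticipation. (The reverse timing, consonant first and dissonant after the change, would be a suspension or retardation.)

Anticipation.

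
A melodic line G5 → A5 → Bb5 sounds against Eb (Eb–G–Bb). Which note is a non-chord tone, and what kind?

A5 is a passing tone.

The harmony at that moment is Eb major triad (Eb, G, Bb); A5 is not a chord tone.
It is approached by step up from G5 and left by step up to Bb5.
Step in, step out in the same direction — a passing tone.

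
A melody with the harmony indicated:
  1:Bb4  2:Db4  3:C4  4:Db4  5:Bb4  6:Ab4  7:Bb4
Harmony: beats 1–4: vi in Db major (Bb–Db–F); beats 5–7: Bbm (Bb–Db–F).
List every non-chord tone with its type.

C4 (beat 3) — neighbor tone; Ab4 (beat 6) — neighbor tone.

The harmony at that moment is Bb minor triad (Bb, Db, F); C4 is not a chord tone.
It is approached by step down from Db4 and left by step up to Db4.
Step away and step back to the same note — a neighbor tone (lower neighbor).
The harmony at that moment is Bb minor triad (Bb, Db, F); Ab4 is not a chord tone.
It is approached by step down from Bb4 and left by step up to Bb4.
Step away and step back to the same note — a neighbor tone (lower neighbor).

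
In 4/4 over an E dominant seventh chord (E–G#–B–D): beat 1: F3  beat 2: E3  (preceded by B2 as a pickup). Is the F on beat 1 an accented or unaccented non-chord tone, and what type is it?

Accented appoggiatura.

The harmony at that moment is E dominant seventh chord (E, G#, B, D); F3 is not a chord tone.
It is approached by leap up from B2 and left by step down to E3.
Leap in, step out — an appoggiatura.
It falls on the downbeat, so it is accented.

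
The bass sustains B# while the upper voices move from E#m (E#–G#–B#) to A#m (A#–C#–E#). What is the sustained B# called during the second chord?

Pedal tone (pedal point).

The harmony at that moment is A# minor triad (A#, C#, E#); B# is not a chord tone.
It is held over (the same pitch as the preceding B#) and then sustained as the same pitch into the next harmony.
Sustained through a change of harmony — a pedal tone.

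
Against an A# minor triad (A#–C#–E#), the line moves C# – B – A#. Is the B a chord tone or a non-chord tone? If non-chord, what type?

The harmony at that moment is A# minor triad (A#, C#, E#); B is not a chord tone.
It is approached by step down from C# and left by step down to A#.
Step in, step out in the same direction — a passing tone.

Non-chord tone — a passing tone.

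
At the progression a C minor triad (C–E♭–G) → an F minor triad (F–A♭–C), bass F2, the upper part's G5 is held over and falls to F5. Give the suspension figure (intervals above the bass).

At the second chord the bass is F2. The suspended G5 lies a ninth above the bass; after resolving down by step to F5, the interval above the bass becomes an octave.
Suspension figures are named by those two intervals: 9–8.

9–8 suspension.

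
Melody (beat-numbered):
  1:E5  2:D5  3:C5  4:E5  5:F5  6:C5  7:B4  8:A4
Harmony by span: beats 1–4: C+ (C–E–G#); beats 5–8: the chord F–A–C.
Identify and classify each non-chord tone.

The harmony at that moment is C augmented triad (C, E, G#); D5 is not a chord tone.
It is approached by step down from E5 and left by step down to C5.
Step in, step out in the same direction — a passing tone.
The harmony at that moment is F major triad (F, A, C); B4 is not a chord tone.
It is approached by step down from C5 and left by step down to A4.
Step in, step out in the same direction — a passing tone.

D5 (beat 2) — passing tone; B4 (beat 7) — passing tone.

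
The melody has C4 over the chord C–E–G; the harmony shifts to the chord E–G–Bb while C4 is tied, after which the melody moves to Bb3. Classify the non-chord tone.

C4 is a suspension.

The harmony at that moment is E diminished triad (E, G, Bb); C4 is not a chord tone.
It is held over (the same pitch as the preceding C4) and left by step down to Bb3.
Held over from the previous chord and resolving down by step — a suspension.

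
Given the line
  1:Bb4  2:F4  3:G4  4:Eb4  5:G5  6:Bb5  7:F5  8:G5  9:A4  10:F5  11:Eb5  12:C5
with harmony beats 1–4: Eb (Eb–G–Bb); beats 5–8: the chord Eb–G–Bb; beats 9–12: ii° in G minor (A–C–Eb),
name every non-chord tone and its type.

The harmony at that moment is Eb major triad (Eb, G, Bb); F4 is not a chord tone.
It is approached by leap down from Bb4 and left by step up to G4.
Leap in, step out — an appoggiatura.
The harmony at that moment is Eb major triad (Eb, G, Bb); F5 is not a chord tone.
It is approached by leap down from Bb5 and left by step up to G5.
Leap in, step out — an appoggiatura.
The harmony at that moment is A diminished triad (A, C, Eb); F5 is not a chord tone.
It is approached by leap up from A4 and left by step down to Eb5.
Leap in, step out — an appoggiatura.

F4 (beat 2) — appoggiatura; F5 (beat 7) — appoggiatura; F5 (beat 10) — appoggiatura.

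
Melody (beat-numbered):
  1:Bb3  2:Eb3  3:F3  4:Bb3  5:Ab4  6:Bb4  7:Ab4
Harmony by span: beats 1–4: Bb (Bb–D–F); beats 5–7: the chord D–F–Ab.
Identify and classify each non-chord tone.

Eb3 (beat 2) — appoggiatura; Bb4 (beat 6) — neighbor tone.

The harmony at that moment is Bb major triad (Bb, D, F); Eb3 is not a chord tone.
It is approached by leap down from Bb3 and left by step up to F3.
Leap in, step out — an appoggiatura.
The harmony at that moment is D diminished triad (D, F, Ab); Bb4 is not a chord tone.
It is approached by step up from Ab4 and left by step down to Ab4.
Step away and step back to the same note — a neighbor tone (upper neighbor).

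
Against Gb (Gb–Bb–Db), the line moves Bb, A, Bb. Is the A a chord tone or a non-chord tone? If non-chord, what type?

The harmony at that moment is Gb major triad (Gb, Bb, Db); A is not a chord tone.
It is approached by step down from Bb and left by step up to Bb.
Step away and step back to the same note — a neighbor tone (lower neighbor).

Non-chord tone — a neighbor tone.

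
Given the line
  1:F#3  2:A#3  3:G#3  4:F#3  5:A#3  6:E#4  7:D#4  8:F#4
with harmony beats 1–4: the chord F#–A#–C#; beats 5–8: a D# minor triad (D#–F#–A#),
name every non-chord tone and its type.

G#3 (beat 3) — passing tone; E#4 (beat 6) — appoggiatura.

The harmony at that moment is F# major triad (F#, A#, C#); G#3 is not a chord tone.
It is approached by step down from A#3 and left by step down to F#3.
Step in, step out in the same direction — a passing tone.
The harmony at that moment is D# minor triad (D#, F#, A#); E#4 is not a chord tone.
It is approached by leap up from A#3 and left by step down to D#4.
Leap in, step out — an appoggiatura.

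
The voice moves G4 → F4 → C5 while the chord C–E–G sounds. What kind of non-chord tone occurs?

The harmony at that moment is C major triad (C, E, G); F4 is not a chord tone.
It is approached by step down from G4 and left by leap up to C5.
Step in, leap out — an escape tone.

F4 is an escape tone.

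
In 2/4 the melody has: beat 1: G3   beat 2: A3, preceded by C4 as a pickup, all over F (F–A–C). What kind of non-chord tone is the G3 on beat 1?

The harmony at that moment is F major triad (F, A, C); G3 is not a chord tone.
It is approached by leap down from C4 and left by step up to A3.
Leap in, step out, metrically accented — an appoggiatura.

Appoggiatura.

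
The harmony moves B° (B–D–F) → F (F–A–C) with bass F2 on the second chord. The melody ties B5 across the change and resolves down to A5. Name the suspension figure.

4–3 suspension.

At the second chord the bass is F2. The suspended B5 lies a fourth above the bass; after resolving down by step to A5, the interval above the bass becomes a third.
Suspension figures are named by those two intervals: 4–3.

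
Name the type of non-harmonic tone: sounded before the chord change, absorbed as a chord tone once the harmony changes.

Anticipation.

Approach: ahead of the chord change (typically by step), so it is dissonant against the current harmony. Departure: none — the same pitch is restated or held and is a chord tone of the new harmony.
Dissonant first, consonant once the harmony catches up: the note simply arrives early — an anticipation. (The reverse timing, consonant first and dissonant after the change, would be a suspension or retardation.)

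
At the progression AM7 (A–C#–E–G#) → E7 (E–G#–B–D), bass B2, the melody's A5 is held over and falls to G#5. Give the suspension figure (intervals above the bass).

At the second chord the bass is B2. The suspended A5 lies a seventh above the bass; after resolving down by step to G#5, the interval above the bass becomes a sixth.
Suspension figures are named by those two intervals: 7–6.

7–6 suspension.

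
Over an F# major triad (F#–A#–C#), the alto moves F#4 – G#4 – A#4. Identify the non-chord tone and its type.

The harmony at that moment is F# major triad (F#, A#, C#); G#4 is not a chord tone.
It is approached by step up from F#4 and left by step up to A#4.
Step in, step out in the same direction — a passing tone.

G#4 is a passing tone.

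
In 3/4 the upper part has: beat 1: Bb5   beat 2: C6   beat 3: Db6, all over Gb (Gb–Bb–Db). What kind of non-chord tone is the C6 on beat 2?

The harmony at that moment is Gb major triad (Gb, Bb, Db); C6 is not a chord tone.
It is approached by step up from Bb5 and left by step up to Db6.
Step in, step out in the same direction — a passing tone.

Passing tone.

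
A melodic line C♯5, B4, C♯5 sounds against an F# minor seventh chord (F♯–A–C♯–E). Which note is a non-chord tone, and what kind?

B4 is a neighbor tone.

The harmony at that moment is F♯ minor seventh chord (F♯, A, C♯, E); B4 is not a chord tone.
It is approached by step down from C♯5 and left by step up to C♯5.
Step away and step back to the same note — a neighbor tone (lower neighbor).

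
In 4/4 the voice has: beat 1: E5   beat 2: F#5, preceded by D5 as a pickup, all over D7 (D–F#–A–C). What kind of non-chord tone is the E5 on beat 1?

The harmony at that moment is D dominant seventh chord (D, F#, A, C); E5 is not a chord tone.
It is approached by step up from D5 and left by step up to F#5.
Step in, step out in the same direction — a passing tone.

Passing tone.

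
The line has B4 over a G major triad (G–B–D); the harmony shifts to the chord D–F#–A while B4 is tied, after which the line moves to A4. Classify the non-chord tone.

B4 is a suspension.

The harmony at that moment is D major triad (D, F#, A); B4 is not a chord tone.
It is held over (the same pitch as the preceding B4) and left by step down to A4.
Held over from the previous chord and resolving down by step — a suspension.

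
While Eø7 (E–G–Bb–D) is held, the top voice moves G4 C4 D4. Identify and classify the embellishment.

C4 is an appoggiatura.

The harmony at that moment is E half-diminished seventh chord (E, G, Bb, D); C4 is not a chord tone.
It is approached by leap down from G4 and left by step up to D4.
Leap in, step out — an appoggiatura.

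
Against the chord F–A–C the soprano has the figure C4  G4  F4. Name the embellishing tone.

G4 is an appoggiatura.

The harmony at that moment is F major triad (F, A, C); G4 is not a chord tone.
It is approached by leap up from C4 and left by step down to F4.
Leap in, step out — an appoggiatura.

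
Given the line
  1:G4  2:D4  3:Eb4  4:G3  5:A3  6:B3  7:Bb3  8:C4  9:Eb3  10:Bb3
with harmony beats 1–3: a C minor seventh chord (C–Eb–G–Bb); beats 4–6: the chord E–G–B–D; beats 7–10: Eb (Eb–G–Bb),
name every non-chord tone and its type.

The harmony at that moment is C minor seventh chord (C, Eb, G, Bb); D4 is not a chord tone.
It is approached by leap down from G4 and left by step up to Eb4.
Leap in, step out — an appoggiatura.
The harmony at that moment is E minor seventh chord (E, G, B, D); A3 is not a chord tone.
It is approached by step up from G3 and left by step up to B3.
Step in, step out in the same direction — a passing tone.
The harmony at that moment is Eb major triad (Eb, G, Bb); C4 is not a chord tone.
It is approached by step up from Bb3 and left by leap down to Eb3.
Step in, leap out — an escape tone.

D4 (beat 2) — appoggiatura; A3 (beat 5) — passing tone; C4 (beat 8) — escape tone.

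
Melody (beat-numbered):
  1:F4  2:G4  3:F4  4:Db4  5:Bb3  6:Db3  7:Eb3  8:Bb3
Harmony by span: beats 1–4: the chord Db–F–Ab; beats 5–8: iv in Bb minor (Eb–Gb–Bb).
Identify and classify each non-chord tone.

G4 (beat 2) — neighbor tone; Db3 (beat 6) — appoggiatura.

The harmony at that moment is Db major triad (Db, F, Ab); G4 is not a chord tone.
It is approached by step up from F4 and left by step down to F4.
Step away and step back to the same note — a neighbor tone (upper neighbor).
The harmony at that moment is Eb minor triad (Eb, Gb, Bb); Db3 is not a chord tone.
It is approached by leap down from Bb3 and left by step up to Eb3.
Leap in, step out — an appoggiatura.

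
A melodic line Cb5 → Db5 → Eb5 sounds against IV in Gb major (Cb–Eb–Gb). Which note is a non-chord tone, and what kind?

The harmony at that moment is Cb major triad (Cb, Eb, Gb); Db5 is not a chord tone.
It is approached by step up from Cb5 and left by step up to Eb5.
Step in, step out in the same direction — a passing tone.

Db5 is a passing tone.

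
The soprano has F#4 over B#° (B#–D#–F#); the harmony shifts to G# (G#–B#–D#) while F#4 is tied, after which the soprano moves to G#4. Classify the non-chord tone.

The harmony at that moment is G# major triad (G#, B#, D#); F#4 is not a chord tone.
It is held over (the same pitch as the preceding F#4) and left by step up to G#4.
Held over from the previous chord and resolving up by step — a retardation.

F#4 is a retardation.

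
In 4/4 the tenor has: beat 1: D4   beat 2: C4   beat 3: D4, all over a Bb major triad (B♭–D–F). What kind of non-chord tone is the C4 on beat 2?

The harmony at that moment is B♭ major triad (B♭, D, F); C4 is not a chord tone.
It is approached by step down from D4 and left by step up to D4.
Step away and step back to the same note — a neighbor tone (lower neighbor).

Lower neighbor tone.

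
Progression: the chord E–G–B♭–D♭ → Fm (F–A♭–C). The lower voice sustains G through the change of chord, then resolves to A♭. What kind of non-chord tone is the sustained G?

G is a retardation.

The harmony at that moment is F minor triad (F, A♭, C); G is not a chord tone.
It is held over (the same pitch as the preceding G) and left by step up to A♭.
Held over from the previous chord and resolving up by step — a retardation.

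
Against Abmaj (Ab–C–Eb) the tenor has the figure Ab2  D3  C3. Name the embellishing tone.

The harmony at that moment is Ab major triad (Ab, C, Eb); D3 is not a chord tone.
It is approached by leap up from Ab2 and left by step down to C3.
Leap in, step out — an appoggiatura.

D3 is an appoggiatura.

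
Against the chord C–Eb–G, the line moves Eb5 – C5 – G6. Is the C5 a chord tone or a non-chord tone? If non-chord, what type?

Chord tone (the root of C minor triad).

C minor triad contains C, Eb, G; C is the root, so it is a chord tone.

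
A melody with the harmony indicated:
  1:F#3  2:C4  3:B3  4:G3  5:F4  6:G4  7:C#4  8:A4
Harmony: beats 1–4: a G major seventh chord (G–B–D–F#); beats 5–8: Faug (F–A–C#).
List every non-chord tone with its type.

The harmony at that moment is G major seventh chord (G, B, D, F#); C4 is not a chord tone.
It is approached by leap up from F#3 and left by step down to B3.
Leap in, step out — an appoggiatura.
The harmony at that moment is F augmented triad (F, A, C#); G4 is not a chord tone.
It is approached by step up from F4 and left by leap down to C#4.
Step in, leap out — an escape tone.

C4 (beat 2) — appoggiatura; G4 (beat 6) — escape tone.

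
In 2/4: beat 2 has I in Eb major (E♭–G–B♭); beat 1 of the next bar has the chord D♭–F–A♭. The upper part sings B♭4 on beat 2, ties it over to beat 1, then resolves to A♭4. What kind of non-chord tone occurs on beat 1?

The harmony at that moment is D♭ major triad (D♭, F, A♭); B♭4 is not a chord tone.
It is held over (the same pitch as the preceding B♭4) and left by step down to A♭4.
Held over from the previous chord and resolving down by step — a suspension.

Suspension.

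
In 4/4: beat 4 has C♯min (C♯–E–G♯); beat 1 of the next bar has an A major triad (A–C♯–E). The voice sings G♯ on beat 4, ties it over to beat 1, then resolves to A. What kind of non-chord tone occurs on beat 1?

The harmony at that moment is A major triad (A, C♯, E); G♯ is not a chord tone.
It is held over (the same pitch as the preceding G♯) and left by step up to A.
Held over from the previous chord and resolving up by step — a retardation.

Retardation.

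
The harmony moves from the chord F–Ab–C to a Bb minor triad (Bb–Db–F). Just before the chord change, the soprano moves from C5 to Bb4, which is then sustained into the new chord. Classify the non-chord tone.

Bb4 is an anticipation.

The harmony at that moment is F minor triad (F, Ab, C); Bb4 is not a chord tone.
It is approached by step down from C5 and then sustained as the same pitch into the next harmony.
Arriving early and becoming a chord tone when the harmony changes — an anticipation.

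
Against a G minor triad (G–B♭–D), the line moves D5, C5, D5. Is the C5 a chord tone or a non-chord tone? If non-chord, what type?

The harmony at that moment is G minor triad (G, B♭, D); C5 is not a chord tone.
It is approached by step down from D5 and left by step up to D5.
Step away and step back to the same note — a neighbor tone (lower neighbor).

Non-chord tone — a neighbor tone.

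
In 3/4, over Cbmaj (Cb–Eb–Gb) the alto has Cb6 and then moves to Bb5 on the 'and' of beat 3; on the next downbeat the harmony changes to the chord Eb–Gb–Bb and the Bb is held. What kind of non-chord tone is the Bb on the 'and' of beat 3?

Anticipation.

The harmony at that moment is Cb major triad (Cb, Eb, Gb); Bb5 is not a chord tone.
It is approached by step down from Cb6 and then sustained as the same pitch into the next harmony.
Arriving early and becoming a chord tone when the harmony changes — an anticipation.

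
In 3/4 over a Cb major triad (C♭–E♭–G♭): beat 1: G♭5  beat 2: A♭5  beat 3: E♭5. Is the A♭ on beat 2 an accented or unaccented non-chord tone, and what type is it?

Unaccented escape tone.

The harmony at that moment is C♭ major triad (C♭, E♭, G♭); A♭5 is not a chord tone.
It is approached by step up from G♭5 and left by leap down to E♭5.
Step in, leap out — an escape tone.
It falls on a weak beat, so it is unaccented.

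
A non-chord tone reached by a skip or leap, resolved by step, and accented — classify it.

Approach: by leap. Departure: by step. Metric position: strong.
Leap in, step out, in a metrically strong position — an appoggiatura. (It is the mirror image of the escape tone, which steps in and leaps out from a weak position.)

Appoggiatura.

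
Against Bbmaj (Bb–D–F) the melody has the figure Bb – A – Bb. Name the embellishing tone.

The harmony at that moment is Bb major triad (Bb, D, F); A is not a chord tone.
It is approached by step down from Bb and left by step up to Bb.
Step away and step back to the same note — a neighbor tone (lower neighbor).

A is a neighbor tone.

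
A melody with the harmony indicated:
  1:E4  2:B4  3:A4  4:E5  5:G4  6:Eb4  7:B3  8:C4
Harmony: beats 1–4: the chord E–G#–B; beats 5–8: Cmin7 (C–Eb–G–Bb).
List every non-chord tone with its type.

A4 (beat 3) — escape tone; B3 (beat 7) — appoggiatura.

The harmony at that moment is E major triad (E, G#, B); A4 is not a chord tone.
It is approached by step down from B4 and left by leap up to E5.
Step in, leap out — an escape tone.
The harmony at that moment is C minor seventh chord (C, Eb, G, Bb); B3 is not a chord tone.
It is approached by leap down from Eb4 and left by step up to C4.
Leap in, step out — an appoggiatura.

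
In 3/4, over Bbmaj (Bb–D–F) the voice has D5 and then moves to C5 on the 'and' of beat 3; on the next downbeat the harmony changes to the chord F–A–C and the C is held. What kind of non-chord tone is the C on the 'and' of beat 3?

The harmony at that moment is Bb major triad (Bb, D, F); C5 is not a chord tone.
It is approached by step down from D5 and then sustained as the same pitch into the next harmony.
Arriving early and becoming a chord tone when the harmony changes — an anticipation.

Anticipation.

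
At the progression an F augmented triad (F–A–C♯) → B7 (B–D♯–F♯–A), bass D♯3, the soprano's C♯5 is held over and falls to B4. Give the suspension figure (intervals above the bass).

7–6 suspension.

At the second chord the bass is D♯3. The suspended C♯5 lies a seventh above the bass; after resolving down by step to B4, the interval above the bass becomes a sixth.
Suspension figures are named by those two intervals: 7–6.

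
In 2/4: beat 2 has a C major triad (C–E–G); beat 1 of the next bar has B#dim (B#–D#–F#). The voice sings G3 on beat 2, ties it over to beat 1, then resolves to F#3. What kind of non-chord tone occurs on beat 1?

Suspension.

The harmony at that moment is B# diminished triad (B#, D#, F#); G3 is not a chord tone.
It is held over (the same pitch as the preceding G3) and left by step down to F#3.
Held over from the previous chord and resolving down by step — a suspension.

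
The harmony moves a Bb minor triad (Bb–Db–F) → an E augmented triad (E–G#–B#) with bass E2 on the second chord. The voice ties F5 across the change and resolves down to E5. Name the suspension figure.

9–8 suspension.

At the second chord the bass is E2. The suspended F5 lies a ninth above the bass; after resolving down by step to E5, the interval above the bass becomes an octave.
Suspension figures are named by those two intervals: 9–8.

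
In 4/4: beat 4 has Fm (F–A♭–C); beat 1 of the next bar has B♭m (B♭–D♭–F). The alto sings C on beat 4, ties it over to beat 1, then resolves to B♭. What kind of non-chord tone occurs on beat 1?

The harmony at that moment is B♭ minor triad (B♭, D♭, F); C is not a chord tone.
It is held over (the same pitch as the preceding C) and left by step down to B♭.
Held over from the previous chord and resolving down by step — a suspension.

Suspension.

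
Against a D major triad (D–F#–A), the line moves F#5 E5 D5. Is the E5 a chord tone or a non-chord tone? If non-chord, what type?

Non-chord tone — a passing tone.

The harmony at that moment is D major triad (D, F#, A); E5 is not a chord tone.
It is approached by step down from F#5 and left by step down to D5.
Step in, step out in the same direction — a passing tone.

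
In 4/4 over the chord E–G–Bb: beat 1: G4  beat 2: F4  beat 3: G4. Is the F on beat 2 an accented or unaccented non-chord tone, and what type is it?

Unaccented neighbor tone.

The harmony at that moment is E diminished triad (E, G, Bb); F4 is not a chord tone.
It is approached by step down from G4 and left by step up to G4.
Step away and step back to the same note — a neighbor tone (lower neighbor).
It falls on a weak beat, so it is unaccented.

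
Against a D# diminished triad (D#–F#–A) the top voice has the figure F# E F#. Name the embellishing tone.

The harmony at that moment is D# diminished triad (D#, F#, A); E is not a chord tone.
It is approached by step down from F# and left by step up to F#.
Step away and step back to the same note — a neighbor tone (lower neighbor).

E is a neighbor tone.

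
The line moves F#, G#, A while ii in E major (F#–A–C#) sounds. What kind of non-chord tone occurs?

G# is a passing tone.

The harmony at that moment is F# minor triad (F#, A, C#); G# is not a chord tone.
It is approached by step up from F# and left by step up to A.
Step in, step out in the same direction — a passing tone.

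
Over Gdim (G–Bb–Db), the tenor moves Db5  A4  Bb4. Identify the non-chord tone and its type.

The harmony at that moment is G diminished triad (G, Bb, Db); A4 is not a chord tone.
It is approached by leap down from Db5 and left by step up to Bb4.
Leap in, step out — an appoggiatura.

A4 is an appoggiatura.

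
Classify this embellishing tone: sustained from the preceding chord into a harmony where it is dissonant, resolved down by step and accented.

Suspension.

Approach: by preparation — the pitch is first a chord tone, then held (tied or repeated) while the harmony changes under it. Departure: down by step. Metric position: strong.
A prepared dissonance that resolves downward by step — a suspension. (The same figure resolving upward would be a retardation.)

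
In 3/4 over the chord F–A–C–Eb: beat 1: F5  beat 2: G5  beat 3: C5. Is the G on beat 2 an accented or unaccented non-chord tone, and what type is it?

Unaccented escape tone.

The harmony at that moment is F dominant seventh chord (F, A, C, Eb); G5 is not a chord tone.
It is approached by step up from F5 and left by leap down to C5.
Step in, leap out — an escape tone.
It falls on a weak beat, so it is unaccented.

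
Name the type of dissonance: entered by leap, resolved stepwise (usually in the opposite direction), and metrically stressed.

Approach: by leap. Departure: by step. Metric position: strong.
Leap in, step out, in a metrically strong position — an appoggiatura. (It is the mirror image of the escape tone, which steps in and leaps out from a weak position.)

Appoggiatura.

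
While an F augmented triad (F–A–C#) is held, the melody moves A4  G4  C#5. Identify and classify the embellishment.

G4 is an escape tone.

The harmony at that moment is F augmented triad (F, A, C#); G4 is not a chord tone.
It is approached by step down from A4 and left by leap up to C#5.
Step in, leap out — an escape tone.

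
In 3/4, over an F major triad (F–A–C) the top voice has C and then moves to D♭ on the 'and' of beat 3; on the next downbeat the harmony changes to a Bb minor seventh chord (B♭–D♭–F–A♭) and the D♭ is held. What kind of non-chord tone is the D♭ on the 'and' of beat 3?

The harmony at that moment is F major triad (F, A, C); D♭ is not a chord tone.
It is approached by step up from C and then sustained as the same pitch into the next harmony.
Arriving early and becoming a chord tone when the harmony changes — an anticipation.

Anticipation.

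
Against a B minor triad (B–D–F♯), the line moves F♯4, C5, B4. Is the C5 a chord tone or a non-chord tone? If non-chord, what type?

Non-chord tone — an appoggiatura.

The harmony at that moment is B minor triad (B, D, F♯); C5 is not a chord tone.
It is approached by leap up from F♯4 and left by step down to B4.
Leap in, step out — an appoggiatura.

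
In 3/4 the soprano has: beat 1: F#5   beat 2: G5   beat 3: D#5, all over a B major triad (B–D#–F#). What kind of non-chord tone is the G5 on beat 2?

Escape tone.

The harmony at that moment is B major triad (B, D#, F#); G5 is not a chord tone.
It is approached by step up from F#5 and left by leap down to D#5.
Step in, leap out, on a weak beat — an escape tone.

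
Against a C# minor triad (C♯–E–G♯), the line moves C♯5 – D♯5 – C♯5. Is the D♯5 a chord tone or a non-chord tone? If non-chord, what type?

The harmony at that moment is C♯ minor triad (C♯, E, G♯); D♯5 is not a chord tone.
It is approached by step up from C♯5 and left by step down to C♯5.
Step away and step back to the same note — a neighbor tone (upper neighbor).

Non-chord tone — a neighbor tone.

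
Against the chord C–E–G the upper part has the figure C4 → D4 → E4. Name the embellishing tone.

The harmony at that moment is C major triad (C, E, G); D4 is not a chord tone.
It is approached by step up from C4 and left by step up to E4.
Step in, step out in the same direction — a passing tone.

D4 is a passing tone.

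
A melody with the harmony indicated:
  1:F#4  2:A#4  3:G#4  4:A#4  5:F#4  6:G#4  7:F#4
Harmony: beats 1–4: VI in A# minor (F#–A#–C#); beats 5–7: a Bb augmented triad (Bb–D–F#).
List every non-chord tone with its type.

The harmony at that moment is F# major triad (F#, A#, C#); G#4 is not a chord tone.
It is approached by step down from A#4 and left by step up to A#4.
Step away and step back to the same note — a neighbor tone (lower neighbor).
The harmony at that moment is Bb augmented triad (Bb, D, F#); G#4 is not a chord tone.
It is approached by step up from F#4 and left by step down to F#4.
Step away and step back to the same note — a neighbor tone (upper neighbor).

G#4 (beat 3) — neighbor tone; G#4 (beat 6) — neighbor tone.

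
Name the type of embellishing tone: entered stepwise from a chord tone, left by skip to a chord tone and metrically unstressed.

Approach: by step. Departure: by leap. Metric position: weak.
Step in, leap out, from a weak position — an escape tone (échappée). (It is the mirror image of the appoggiatura, which leaps in and steps out on a strong beat.)

Escape tone.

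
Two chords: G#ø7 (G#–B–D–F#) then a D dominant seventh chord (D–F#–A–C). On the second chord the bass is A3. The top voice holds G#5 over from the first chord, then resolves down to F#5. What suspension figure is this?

7–6 suspension.

At the second chord the bass is A3. The suspended G#5 lies a seventh above the bass; after resolving down by step to F#5, the interval above the bass becomes a sixth.
Suspension figures are named by those two intervals: 7–6.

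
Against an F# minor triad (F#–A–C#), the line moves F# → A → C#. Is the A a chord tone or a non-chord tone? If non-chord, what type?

Chord tone (the third of F# minor triad).

F# minor triad contains F#, A, C#; A is the third, so it is a chord tone.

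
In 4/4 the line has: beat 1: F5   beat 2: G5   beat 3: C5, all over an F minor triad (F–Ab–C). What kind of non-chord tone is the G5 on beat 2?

The harmony at that moment is F minor triad (F, Ab, C); G5 is not a chord tone.
It is approached by step up from F5 and left by leap down to C5.
Step in, leap out, on a weak beat — an escape tone.

Escape tone.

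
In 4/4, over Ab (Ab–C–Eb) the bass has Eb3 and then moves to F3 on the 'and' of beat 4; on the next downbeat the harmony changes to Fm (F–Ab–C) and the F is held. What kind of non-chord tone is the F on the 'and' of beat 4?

Anticipation.

The harmony at that moment is Ab major triad (Ab, C, Eb); F3 is not a chord tone.
It is approached by step up from Eb3 and then sustained as the same pitch into the next harmony.
Arriving early and becoming a chord tone when the harmony changes — an anticipation.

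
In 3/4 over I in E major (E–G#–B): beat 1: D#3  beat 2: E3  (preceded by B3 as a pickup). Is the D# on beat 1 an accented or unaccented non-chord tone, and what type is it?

The harmony at that moment is E major triad (E, G#, B); D#3 is not a chord tone.
It is approached by leap down from B3 and left by step up to E3.
Leap in, step out — an appoggiatura.
It falls on the downbeat, so it is accented.

Accented appoggiatura.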